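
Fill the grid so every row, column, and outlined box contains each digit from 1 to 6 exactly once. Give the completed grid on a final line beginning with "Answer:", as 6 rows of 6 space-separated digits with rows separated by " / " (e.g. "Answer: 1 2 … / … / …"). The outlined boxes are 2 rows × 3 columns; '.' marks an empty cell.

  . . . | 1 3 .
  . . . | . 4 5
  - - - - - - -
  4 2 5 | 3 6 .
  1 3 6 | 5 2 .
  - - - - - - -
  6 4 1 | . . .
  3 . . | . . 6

Step 1. [r1c6∈{2}] r1c6 has the single candidate 2 ⇒ r1c6=2.
Step 2. [r6c2∈{5}] nothing but 5 survives at r6c2, so r6c2=5.
Step 3. [r6c3∈{2}] r6c3 is down to just 2, so r6c3=2.
Step 4. [r1c2∈{6}] r1c2 is down to just 6. So r1c2=6.
Step 5. [r5c6∈{3}] nothing but 3 survives at r5c6, so r5c6=3.
Step 6. [r2c3∈{3}] only 3 remains possible at r2c3. So r2c3=3.
Step 7. [r5c4∈{2}] r5c4 is down to just 2 ⇒ r5c4=2.
Step 8. [r5c5∈{5}] only 5 remains possible at r5c5 ⇒ r5c5=5.
Step 9. [r6c5∈{1}] r6c5 has the single candidate 1 ⇒ r6c5=1.
Step 10. [r2c2∈{1}] r2c2 has the single candidate 1, so r2c2=1.
Step 11. [r2c1∈{2}] r2c1 has the single candidate 2 ⇒ r2c1=2.
Step 12. [r1c1∈{5}] r1c1 has the single candidate 5 ⇒ r1c1=5.
Step 13. [r4c6∈{4}] only 4 remains possible at r4c6. So r4c6=4.
Step 14. [r1c3∈{4}] r1c3's peers cover all but 4, so r1c3=4.
Step 15. [r6c4∈{4}] nothing but 4 survives at r6c4 ⇒ r6c4=4.
Step 16. [r3c6∈{1}] r3c6's peers cover all but 1. So r3c6=1.
Step 17. [r2c4∈{6}] only 6 remains possible at r2c4. So r2c4=6.

Answer: 5 6 4 1 3 2 / 2 1 3 6 4 5 / 4 2 5 3 6 1 / 1 3 6 5 2 4 / 6 4 1 2 5 3 / 3 5 2 4 1 6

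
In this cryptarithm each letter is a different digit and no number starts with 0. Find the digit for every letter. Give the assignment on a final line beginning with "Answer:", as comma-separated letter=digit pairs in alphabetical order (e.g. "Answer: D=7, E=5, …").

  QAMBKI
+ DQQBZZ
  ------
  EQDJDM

Step 1. [col 1: I + Z ≡ M (mod 10)] M=2 is one option consistent with column 1 (I + Z ≡ M (mod 10), carry-in 0) — take it. So M=2.
Step 2. [col 1: I + Z ≡ M (mod 10)] I=4 is one option consistent with column 1 (I + Z ≡ M (mod 10), carry-in 0) — take it ⇒ I=4.
Step 3. [col 1: I + Z ≡ M (mod 10)] from column 1 (I=4, M=2, carry-in 0, digits 2,4 already taken and all letters distinct): Z must equal 8 ⇒ Z=8.
Step 4. [col 2: K + Z ≡ D (mod 10)] column 2 (K + Z ≡ D (mod 10), carry-in 1) doesn't pin K yet; pick K=7 and continue, so K=7.
Step 5. [col 2: K + Z ≡ D (mod 10)] from column 2 (K=7, Z=8, carry-in 1, digits 2,4,7,8 already taken and all letters distinct): D must equal 6. So D=6.
Step 6. [col 3: B + B ≡ J (mod 10)] B=5 is one option consistent with column 3 (B + B ≡ J (mod 10), carry-in 1) — take it, so B=5.
Step 7. [col 3: B + B ≡ J (mod 10)] from column 3 (B=5, carry-in 1, digits 2,4,5,6,7,8 already taken and all letters distinct): J must equal 1, so J=1.
Step 8. [col 4: M + Q ≡ D (mod 10)] column 4 reads M+Q+carry(1)=D with M=2, D=6; with digits 1,2,4,5,6,7,8 already taken and all letters distinct, the only value for Q is 3, so Q=3.
Step 9. [col 5: A + Q ≡ Q (mod 10)] in column 5 we have A+Q≡Q with carry-in 0; given Q=3 and digits 1,2,3,4,5,6,7,8 already taken and all letters distinct, that pins A to 0. So A=0.
Step 10. [col 6: Q + D ≡ E (mod 10)] from column 6 (Q=3, D=6, carry-in 0, digits 0,1,2,3,4,5,6,7,8 already taken and all letters distinct): E must equal 9. So E=9.

Answer: A=0, B=5, D=6, E=9, I=4, J=1, K=7, M=2, Q=3, Z=8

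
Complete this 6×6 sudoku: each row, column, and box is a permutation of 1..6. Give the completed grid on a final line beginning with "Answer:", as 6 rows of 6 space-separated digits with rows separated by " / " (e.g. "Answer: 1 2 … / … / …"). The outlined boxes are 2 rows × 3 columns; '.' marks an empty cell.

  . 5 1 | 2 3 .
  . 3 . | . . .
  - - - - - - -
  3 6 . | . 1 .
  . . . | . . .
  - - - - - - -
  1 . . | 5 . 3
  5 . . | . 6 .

Step 1. [r3c4∈{4}] nothing but 4 survives at r3c4. So r3c4=4.
Step 2. [r5c3∈{2,4,6}] 6 has one home in row 5: r5c3, so r5c3=6.
Step 3. [r6c4∈{1}] only 1 remains possible at r6c4. So r6c4=1.
Step 4. [r2c4∈{6}] only 6 remains possible at r2c4. So r2c4=6.
Step 5. [r1c6∈{4}] r1c6's peers cover all but 4. So r1c6=4.
Step 6. [r6c6∈{2}] r6c6 has the single candidate 2 ⇒ r6c6=2.
Step 7. [r3c3∈{2,5}] 2 has one home in row 3: r3c3, so r3c3=2.
Step 8. [r3c6∈{5}] nothing but 5 survives at r3c6, so r3c6=5.
Step 9. [r4c1∈{4}] nothing but 4 survives at r4c1, so r4c1=4.
Step 10. [r6c2∈{4}] only 4 remains possible at r6c2, so r6c2=4.
Step 11. [r5c5∈{4}] r5c5 is down to just 4. So r5c5=4.
Step 12. [r2c3∈{4}] r2c3 has the single candidate 4. So r2c3=4.
Step 13. [r5c2∈{2}] only 2 remains possible at r5c2. So r5c2=2.
Step 14. [r4c6∈{6}] r4c6's peers cover all but 6 ⇒ r4c6=6.
Step 15. [r4c3∈{5}] r4c3's peers cover all but 5 ⇒ r4c3=5.
Step 16. [r4c4∈{3}] nothing but 3 survives at r4c4 ⇒ r4c4=3.
Step 17. [r2c6∈{1}] only 1 remains possible at r2c6, so r2c6=1.
Step 18. [r2c1∈{2}] r2c1 is down to just 2, so r2c1=2.
Step 19. [r4c5∈{2}] r4c5 is down to just 2. So r4c5=2.
Step 20. [r4c2∈{1}] nothing but 1 survives at r4c2 ⇒ r4c2=1.
Step 21. [r2c5∈{5}] nothing but 5 survives at r2c5 ⇒ r2c5=5.
Step 22. [r6c3∈{3}] r6c3 is down to just 3, so r6c3=3.
Step 23. [r1c1∈{6}] only 6 remains possible at r1c1. So r1c1=6.

Answer: 6 5 1 2 3 4 / 2 3 4 6 5 1 / 3 6 2 4 1 5 / 4 1 5 3 2 6 / 1 2 6 5 4 3 / 5 4 3 1 6 2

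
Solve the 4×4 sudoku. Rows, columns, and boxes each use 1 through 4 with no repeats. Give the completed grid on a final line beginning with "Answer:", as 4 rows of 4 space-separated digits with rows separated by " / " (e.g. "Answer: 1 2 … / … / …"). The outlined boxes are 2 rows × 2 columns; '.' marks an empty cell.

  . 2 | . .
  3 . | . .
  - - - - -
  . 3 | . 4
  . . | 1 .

Step 1. [r3c3∈{2}] nothing but 2 survives at r3c3. So r3c3=2.
Step 2. [r2c2∈{1,4}] 1 has one home in col 2: r2c2 ⇒ r2c2=1.
Step 3. [r1c1∈{4}] r1c1's peers cover all but 4. So r1c1=4.
Step 4. [r1c4∈{1,3}] 1 has one home in row 1: r1c4. So r1c4=1.
Step 5. [r4c2∈{4}] r4c2's peers cover all but 4. So r4c2=4.
Step 6. [r3c1∈{1}] r3c1's peers cover all but 1. So r3c1=1.
Step 7. [r2c3∈{4}] only 4 remains possible at r2c3, so r2c3=4.
Step 8. [r1c3∈{3}] only 3 remains possible at r1c3. So r1c3=3.
Step 9. [r2c4∈{2}] only 2 remains possible at r2c4 ⇒ r2c4=2.
Step 10. [r4c4∈{3}] nothing but 3 survives at r4c4. So r4c4=3.
Step 11. [r4c1∈{2}] r4c1 has the single candidate 2 ⇒ r4c1=2.

Answer: 4 2 3 1 / 3 1 4 2 / 1 3 2 4 / 2 4 1 3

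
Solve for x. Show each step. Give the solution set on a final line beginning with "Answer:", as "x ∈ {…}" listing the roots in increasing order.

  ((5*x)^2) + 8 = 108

Step 1. [((5*x)^2) + 8 = 108] the outer +8 inverts by subtracting 8 ⇒ sub: (5*x)^2 = 100.
Step 2. [(5*x)^2 = 100] 100 ≥ 0, LHS is (·)² — take ±√. So sqrt: 5*x = 10 or -10.
Step 3. [5*x = 10 or -10] LHS = 5·(…); ÷5 both sides ⇒ div: x = 2 or -2.

Answer: x ∈ {-2, 2}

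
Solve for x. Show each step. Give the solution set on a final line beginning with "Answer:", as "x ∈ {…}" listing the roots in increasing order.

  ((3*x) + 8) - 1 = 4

Step 1. [((3*x) + 8) - 1 = 4] the outer -1 inverts by adding 1. So sub: (3*x) + 8 = 5.
Step 2. [(3*x) + 8 = 5] the outer +8 inverts by subtracting 8 ⇒ sub: 3*x = -3.
Step 3. [3*x = -3] 3·(inner) — divide through by 3 ⇒ div: x = -1.

Answer: x ∈ {-1}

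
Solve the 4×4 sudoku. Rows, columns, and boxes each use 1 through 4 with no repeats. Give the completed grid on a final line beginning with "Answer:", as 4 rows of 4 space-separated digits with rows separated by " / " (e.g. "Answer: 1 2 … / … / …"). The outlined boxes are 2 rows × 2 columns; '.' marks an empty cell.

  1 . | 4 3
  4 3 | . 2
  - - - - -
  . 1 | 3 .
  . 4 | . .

Step 1. [r4c3∈{1,2}] r4c3 is the only open cell in col 3 admitting 2, so r4c3=2.
Step 2. [r4c4∈{1}] r4c4 is down to just 1. So r4c4=1.
Step 3. [r3c4∈{4}] only 4 remains possible at r3c4. So r3c4=4.
Step 4. [r2c3∈{1}] only 1 remains possible at r2c3, so r2c3=1.
Step 5. [r4c1∈{3}] nothing but 3 survives at r4c1 ⇒ r4c1=3.
Step 6. [r3c1∈{2}] r3c1 has the single candidate 2, so r3c1=2.
Step 7. [r1c2∈{2}] nothing but 2 survives at r1c2, so r1c2=2.

Answer: 1 2 4 3 / 4 3 1 2 / 2 1 3 4 / 3 4 2 1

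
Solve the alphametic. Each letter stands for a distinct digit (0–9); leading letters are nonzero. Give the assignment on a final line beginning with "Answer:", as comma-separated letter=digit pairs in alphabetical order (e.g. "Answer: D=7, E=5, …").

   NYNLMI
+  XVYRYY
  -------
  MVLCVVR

Step 1. [col 1: I + Y ≡ R (mod 10)] several values work for R in column 1 (I + Y ≡ R (mod 10), carry-in 0); try R=8. So R=8.
Step 2. [col 1: I + Y ≡ R (mod 10)] no forcing yet in column 1 (carry-in 0); Y=2 is free and consistent — try it ⇒ Y=2.
Step 3. [col 1: I + Y ≡ R (mod 10)] column 1: given Y=2, R=8, carry-in 0, and digits 2,8 already taken and all letters distinct, I+Y≡R (mod 10) forces I=6. So I=6.
Step 4. [col 2: M + Y ≡ V (mod 10)] M=1 is one option consistent with column 2 (M + Y ≡ V (mod 10), carry-in 0) — take it ⇒ M=1.
Step 5. [col 2: M + Y ≡ V (mod 10)] column 2: given M=1, Y=2, carry-in 0, and digits 1,2,6,8 already taken and all letters distinct, M+Y≡V (mod 10) forces V=3, so V=3.
Step 6. [col 3: L + R ≡ V (mod 10)] column 3 reads L+R+carry(0)=V with R=8, V=3; with digits 1,2,3,6,8 already taken and all letters distinct, the only value for L is 5, so L=5.
Step 7. [col 4: N + Y ≡ C (mod 10)] several values work for C in column 4 (N + Y ≡ C (mod 10), carry-in 1); try C=7. So C=7.
Step 8. [col 4: N + Y ≡ C (mod 10)] column 4: given Y=2, C=7, carry-in 1, and digits 1,2,3,5,6,7,8 already taken and all letters distinct, N+Y≡C (mod 10) forces N=4 ⇒ N=4.
Step 9. [col 6: N + X ≡ V (mod 10)] from column 6 (N=4, V=3, carry-in 0, digits 1,2,3,4,5,6,7,8 already taken and all letters distinct): X must equal 9, so X=9.

Answer: C=7, I=6, L=5, M=1, N=4, R=8, V=3, X=9, Y=2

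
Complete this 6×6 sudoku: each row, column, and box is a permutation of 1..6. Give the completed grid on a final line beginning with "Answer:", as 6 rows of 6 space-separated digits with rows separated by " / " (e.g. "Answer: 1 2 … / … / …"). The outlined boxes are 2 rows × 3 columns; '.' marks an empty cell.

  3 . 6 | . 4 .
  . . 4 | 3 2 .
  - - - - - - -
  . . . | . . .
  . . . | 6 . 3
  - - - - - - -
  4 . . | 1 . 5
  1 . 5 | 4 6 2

Step 1. [r1c2∈{1,2,5}] across row 1, 2 lands solely at r1c2. So r1c2=2.
Step 2. [r2c2∈{1,5}] 1 has one home in box 1: r2c2, so r2c2=1.
Step 3. [r3c4∈{2,5}] across col 4, 2 lands solely at r3c4, so r3c4=2.
Step 4. [r6c2∈{3}] r6c2 is down to just 3, so r6c2=3.
Step 5. [r4c1∈{2,5}] across col 1, 2 lands solely at r4c1. So r4c1=2.
Step 6. [r3c1∈{5,6}] 6 has one home in col 1: r3c1, so r3c1=6.
Step 7. [r3c6∈{1,4}] r3c6 is the only open cell in col 6 admitting 4, so r3c6=4.
Step 8. [r4c3∈{1}] r4c3 is down to just 1, so r4c3=1.
Step 9. [r3c2∈{5}] r3c2 is down to just 5. So r3c2=5.
Step 10. [r5c2∈{6}] only 6 remains possible at r5c2, so r5c2=6.
Step 11. [r3c5∈{1}] nothing but 1 survives at r3c5. So r3c5=1.
Step 12. [r2c1∈{5}] nothing but 5 survives at r2c1. So r2c1=5.
Step 13. [r5c3∈{2}] r5c3 has the single candidate 2 ⇒ r5c3=2.
Step 14. [r1c4∈{5}] only 5 remains possible at r1c4. So r1c4=5.
Step 15. [r4c2∈{4}] r4c2 is down to just 4 ⇒ r4c2=4.
Step 16. [r5c5∈{3}] r5c5 has the single candidate 3 ⇒ r5c5=3.
Step 17. [r3c3∈{3}] nothing but 3 survives at r3c3, so r3c3=3.
Step 18. [r4c5∈{5}] r4c5 has the single candidate 5 ⇒ r4c5=5.
Step 19. [r1c6∈{1}] only 1 remains possible at r1c6 ⇒ r1c6=1.
Step 20. [r2c6∈{6}] only 6 remains possible at r2c6. So r2c6=6.

Answer: 3 2 6 5 4 1 / 5 1 4 3 2 6 / 6 5 3 2 1 4 / 2 4 1 6 5 3 / 4 6 2 1 3 5 / 1 3 5 4 6 2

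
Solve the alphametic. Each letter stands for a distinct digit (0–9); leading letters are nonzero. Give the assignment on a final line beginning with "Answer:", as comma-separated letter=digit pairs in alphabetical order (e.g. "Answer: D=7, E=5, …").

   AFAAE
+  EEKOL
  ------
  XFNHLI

Step 1. [col 1: E + L ≡ I (mod 10)] I=7 is one option consistent with column 1 (E + L ≡ I (mod 10), carry-in 0) — take it ⇒ I=7.
Step 2. [col 1: E + L ≡ I (mod 10)] column 1 (E + L ≡ I (mod 10), carry-in 0) doesn't pin L yet; pick L=3 and continue ⇒ L=3.
Step 3. [col 1: E + L ≡ I (mod 10)] from column 1 (L=3, I=7, carry-in 0, digits 3,7 already taken and all letters distinct): E must equal 4 ⇒ E=4.
Step 4. [X] X is the leading digit of a 6-digit sum of two 5-digit numbers; the final carry is exactly 1, so X=1.
Step 5. [col 2: A + O ≡ L (mod 10)] no forcing yet in column 2 (carry-in 0); A=8 is free and consistent — try it. So A=8.
Step 6. [col 2: A + O ≡ L (mod 10)] column 2: given A=8, L=3, carry-in 0, and digits 1,3,4,7,8 already taken and all letters distinct, A+O≡L (mod 10) forces O=5 ⇒ O=5.
Step 7. [col 3: A + K ≡ H (mod 10)] from column 3 (A=8, carry-in 1, digits 1,3,4,5,7,8 already taken and all letters distinct): H must equal 9. So H=9.
Step 8. [col 3: A + K ≡ H (mod 10)] column 3 reads A+K+carry(1)=H with A=8, H=9; with digits 1,3,4,5,7,8,9 already taken and all letters distinct, the only value for K is 0, so K=0.
Step 9. [col 4: F + E ≡ N (mod 10)] in column 4 we have F+E≡N with carry-in 0; given E=4 and digits 0,1,3,4,5,7,8,9 already taken and all letters distinct, that pins F to 2, so F=2.
Step 10. [col 4: F + E ≡ N (mod 10)] column 4: given F=2, E=4, carry-in 0, and digits 0,1,2,3,4,5,7,8,9 already taken and all letters distinct, F+E≡N (mod 10) forces N=6. So N=6.

Answer: A=8, E=4, F=2, H=9, I=7, K=0, L=3, N=6, O=5, X=1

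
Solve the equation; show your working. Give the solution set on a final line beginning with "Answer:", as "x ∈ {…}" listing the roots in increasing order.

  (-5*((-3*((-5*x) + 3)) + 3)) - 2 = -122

Step 1. [(-5*((-3*((-5*x) + 3)) + 3)) - 2 = -122] peel the -2: add 2 from each side, so sub: -5*((-3*((-5*x) + 3)) + 3) = -120.
Step 2. [-5*((-3*((-5*x) + 3)) + 3) = -120] divide by the outer -5, so div: (-3*((-5*x) + 3)) + 3 = 24.
Step 3. [(-3*((-5*x) + 3)) + 3 = 24] peel the +3: subtract 3 from each side ⇒ sub: -3*((-5*x) + 3) = 21.
Step 4. [-3*((-5*x) + 3) = 21] divide by the outer -3. So div: (-5*x) + 3 = -7.
Step 5. [(-5*x) + 3 = -7] +3 is outermost — subtract 3 both sides ⇒ sub: -5*x = -10.
Step 6. [-5*x = -10] -5 out front; divide by -5. So div: x = 2.

Answer: x ∈ {2}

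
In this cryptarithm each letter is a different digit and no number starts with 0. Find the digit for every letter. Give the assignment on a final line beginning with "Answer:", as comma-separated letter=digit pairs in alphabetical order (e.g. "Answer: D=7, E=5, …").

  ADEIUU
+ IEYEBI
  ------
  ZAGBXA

Step 1. [col 1: U + I ≡ A (mod 10)] column 1 (U + I ≡ A (mod 10), carry-in 0) doesn't pin U yet; pick U=4 and continue. So U=4.
Step 2. [col 1: U + I ≡ A (mod 10)] I=7 is one option consistent with column 1 (U + I ≡ A (mod 10), carry-in 0) — take it. So I=7.
Step 3. [col 1: U + I ≡ A (mod 10)] column 1: given U=4, I=7, carry-in 0, and digits 4,7 already taken and all letters distinct, U+I≡A (mod 10) forces A=1, so A=1.
Step 4. [col 2: U + B ≡ X (mod 10)] B=0 is one option consistent with column 2 (U + B ≡ X (mod 10), carry-in 1) — take it, so B=0.
Step 5. [col 2: U + B ≡ X (mod 10)] column 2 reads U+B+carry(1)=X with U=4, B=0; with digits 0,1,4,7 already taken and all letters distinct, the only value for X is 5, so X=5.
Step 6. [col 3: I + E ≡ B (mod 10)] in column 3 we have I+E≡B with carry-in 0; given I=7, B=0 and digits 0,1,4,5,7 already taken and all letters distinct, that pins E to 3. So E=3.
Step 7. [col 4: E + Y ≡ G (mod 10)] column 4 (E + Y ≡ G (mod 10), carry-in 1) doesn't pin G yet; pick G=6 and continue, so G=6.
Step 8. [col 4: E + Y ≡ G (mod 10)] from column 4 (E=3, G=6, carry-in 1, digits 0,1,3,4,5,6,7 already taken and all letters distinct): Y must equal 2 ⇒ Y=2.
Step 9. [col 5: D + E ≡ A (mod 10)] column 5: given E=3, A=1, carry-in 0, and digits 0,1,2,3,4,5,6,7 already taken and all letters distinct, D+E≡A (mod 10) forces D=8, so D=8.
Step 10. [col 6: A + I ≡ Z (mod 10)] from column 6 (A=1, I=7, carry-in 1, digits 0,1,2,3,4,5,6,7,8 already taken and all letters distinct): Z must equal 9. So Z=9.

Answer: A=1, B=0, D=8, E=3, G=6, I=7, U=4, X=5, Y=2, Z=9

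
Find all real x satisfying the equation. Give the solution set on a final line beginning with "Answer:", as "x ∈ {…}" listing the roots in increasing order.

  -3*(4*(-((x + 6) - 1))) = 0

Step 1. [-3*(4*(-((x + 6) - 1))) = 0] -3·(inner) — divide through by -3. So div: 4*(-((x + 6) - 1)) = 0.
Step 2. [4*(-((x + 6) - 1)) = 0] divide by the outer 4, so div: -((x + 6) - 1) = 0.
Step 3. [-((x + 6) - 1) = 0] LHS negated; negate both sides. So neg: (x + 6) - 1 = 0.
Step 4. [(x + 6) - 1 = 0] add 1: x sits inside (… - 1). So sub: x + 6 = 1.
Step 5. [x + 6 = 1] subtract 6: x sits inside (… + 6) ⇒ sub: x = -5.

Answer: x ∈ {-5}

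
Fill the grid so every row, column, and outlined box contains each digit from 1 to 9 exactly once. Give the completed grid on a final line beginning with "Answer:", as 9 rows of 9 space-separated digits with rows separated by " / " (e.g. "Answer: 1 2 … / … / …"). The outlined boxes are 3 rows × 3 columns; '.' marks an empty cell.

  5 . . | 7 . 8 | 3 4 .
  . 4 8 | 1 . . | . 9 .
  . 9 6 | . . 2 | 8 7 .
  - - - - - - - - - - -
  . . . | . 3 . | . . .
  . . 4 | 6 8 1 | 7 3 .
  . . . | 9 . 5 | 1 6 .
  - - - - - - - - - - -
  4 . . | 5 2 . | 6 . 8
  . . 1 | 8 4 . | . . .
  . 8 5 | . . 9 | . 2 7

Step 1. [r4c4∈{2,4}] col 4 places 2 nowhere but r4c4, so r4c4=2.
Step 2. [r8c9∈{3,5,9}] 3 has one home in col 9: r8c9 ⇒ r8c9=3.
Step 3. [r2c1∈{2,3,7}] in row 2, 7 fits only at r2c1. So r2c1=7.
Step 4. [r7c3∈{3,7,9}] in row 7, 9 fits only at r7c3 ⇒ r7c3=9.
Step 5. [r6c3∈{2,3,7}] col 3 places 3 nowhere but r6c3, so r6c3=3.
Step 6. [r6c9∈{2,4}] row 6 places 4 nowhere but r6c9, so r6c9=4.
Step 7. [r5c9∈{2,5,9}] across box 6, 2 lands solely at r5c9 ⇒ r5c9=2.
Step 8. [r4c3∈{7}] nothing but 7 survives at r4c3 ⇒ r4c3=7.
Step 9. [r7c2∈{3,7}] col 2 places 3 nowhere but r7c2, so r7c2=3.
Step 10. [r9c1∈{6}] only 6 remains possible at r9c1 ⇒ r9c1=6.
Step 11. [r4c9∈{5,9}] col 9 places 9 nowhere but r4c9 ⇒ r4c9=9.
Step 12. [r4c7∈{5}] only 5 remains possible at r4c7 ⇒ r4c7=5.
Step 13. [r6c2∈{2}] r6c2's peers cover all but 2, so r6c2=2.
Step 14. [r1c2∈{1}] r1c2 has the single candidate 1. So r1c2=1.
Step 15. [r3c5∈{5}] only 5 remains possible at r3c5, so r3c5=5.
Step 16. [r2c5∈{6}] only 6 remains possible at r2c5. So r2c5=6.
Step 17. [r9c4∈{3}] r9c4 is down to just 3, so r9c4=3.
Step 18. [r8c6∈{6,7}] 6 has one home in row 8: r8c6 ⇒ r8c6=6.
Step 19. [r4c8∈{8}] r4c8's peers cover all but 8, so r4c8=8.
Step 20. [r6c5∈{7}] r6c5's peers cover all but 7, so r6c5=7.
Step 21. [r2c9∈{5}] r2c9's peers cover all but 5. So r2c9=5.
Step 22. [r4c1∈{1}] r4c1 has the single candidate 1. So r4c1=1.
Step 23. [r3c1∈{3}] r3c1 is down to just 3. So r3c1=3.
Step 24. [r7c6∈{7}] nothing but 7 survives at r7c6, so r7c6=7.
Step 25. [r3c9∈{1}] r3c9's peers cover all but 1, so r3c9=1.
Step 26. [r8c2∈{7}] only 7 remains possible at r8c2, so r8c2=7.
Step 27. [r9c7∈{4}] nothing but 4 survives at r9c7 ⇒ r9c7=4.
Step 28. [r4c2∈{6}] only 6 remains possible at r4c2. So r4c2=6.
Step 29. [r9c5∈{1}] r9c5 is down to just 1. So r9c5=1.
Step 30. [r8c8∈{5}] r8c8 is down to just 5, so r8c8=5.
Step 31. [r5c2∈{5}] r5c2's peers cover all but 5 ⇒ r5c2=5.
Step 32. [r3c4∈{4}] nothing but 4 survives at r3c4. So r3c4=4.
Step 33. [r2c6∈{3}] r2c6 is down to just 3 ⇒ r2c6=3.
Step 34. [r5c1∈{9}] r5c1 is down to just 9. So r5c1=9.
Step 35. [r4c6∈{4}] r4c6 has the single candidate 4. So r4c6=4.
Step 36. [r1c9∈{6}] r1c9 has the single candidate 6, so r1c9=6.
Step 37. [r8c1∈{2}] r8c1's peers cover all but 2 ⇒ r8c1=2.
Step 38. [r1c3∈{2}] only 2 remains possible at r1c3. So r1c3=2.
Step 39. [r7c8∈{1}] nothing but 1 survives at r7c8, so r7c8=1.
Step 40. [r8c7∈{9}] r8c7's peers cover all but 9 ⇒ r8c7=9.
Step 41. [r2c7∈{2}] r2c7 has the single candidate 2, so r2c7=2.
Step 42. [r6c1∈{8}] only 8 remains possible at r6c1. So r6c1=8.
Step 43. [r1c5∈{9}] r1c5 is down to just 9, so r1c5=9.

Answer: 5 1 2 7 9 8 3 4 6 / 7 4 8 1 6 3 2 9 5 / 3 9 6 4 5 2 8 7 1 / 1 6 7 2 3 4 5 8 9 / 9 5 4 6 8 1 7 3 2 / 8 2 3 9 7 5 1 6 4 / 4 3 9 5 2 7 6 1 8 / 2 7 1 8 4 6 9 5 3 / 6 8 5 3 1 9 4 2 7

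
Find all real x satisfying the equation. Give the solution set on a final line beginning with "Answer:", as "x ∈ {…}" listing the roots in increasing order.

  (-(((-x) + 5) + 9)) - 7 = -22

Step 1. [(-(((-x) + 5) + 9)) - 7 = -22] peel the -7: add 7 from each side ⇒ sub: -(((-x) + 5) + 9) = -15.
Step 2. [-(((-x) + 5) + 9) = -15] LHS negated; negate both sides ⇒ neg: ((-x) + 5) + 9 = 15.
Step 3. [((-x) + 5) + 9 = 15] 9 comes off first (subtract 9), so sub: (-x) + 5 = 6.
Step 4. [(-x) + 5 = 6] +5 is outermost — subtract 5 both sides ⇒ sub: -x = 1.
Step 5. [-x = 1] flip signs both sides. So neg: x = -1.

Answer: x ∈ {-1}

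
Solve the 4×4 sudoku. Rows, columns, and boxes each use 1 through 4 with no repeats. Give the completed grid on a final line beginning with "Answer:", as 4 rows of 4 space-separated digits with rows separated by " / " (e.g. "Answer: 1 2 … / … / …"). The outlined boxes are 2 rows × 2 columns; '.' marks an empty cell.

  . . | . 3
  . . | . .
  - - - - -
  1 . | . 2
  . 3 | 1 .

Step 1. [r3c2∈{4}] only 4 remains possible at r3c2, so r3c2=4.
Step 2. [r1c2∈{1,2}] across row 1, 1 lands solely at r1c2, so r1c2=1.
Step 3. [r2c2∈{2}] r2c2 has the single candidate 2. So r2c2=2.
Step 4. [r2c3∈{4}] only 4 remains possible at r2c3, so r2c3=4.
Step 5. [r4c4∈{4}] r4c4 has the single candidate 4, so r4c4=4.
Step 6. [r3c3∈{3}] r3c3's peers cover all but 3 ⇒ r3c3=3.
Step 7. [r2c4∈{1}] r2c4 is down to just 1 ⇒ r2c4=1.
Step 8. [r1c3∈{2}] r1c3 is down to just 2 ⇒ r1c3=2.
Step 9. [r1c1∈{4}] only 4 remains possible at r1c1. So r1c1=4.
Step 10. [r4c1∈{2}] r4c1's peers cover all but 2, so r4c1=2.
Step 11. [r2c1∈{3}] r2c1 has the single candidate 3 ⇒ r2c1=3.

Answer: 4 1 2 3 / 3 2 4 1 / 1 4 3 2 / 2 3 1 4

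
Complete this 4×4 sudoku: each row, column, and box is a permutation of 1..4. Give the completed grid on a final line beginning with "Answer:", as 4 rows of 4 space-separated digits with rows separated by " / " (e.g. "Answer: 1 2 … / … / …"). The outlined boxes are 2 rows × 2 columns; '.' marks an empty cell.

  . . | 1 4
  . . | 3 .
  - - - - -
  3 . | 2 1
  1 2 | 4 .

Step 1. [r2c1∈{2,4}] in col 1, 4 fits only at r2c1. So r2c1=4.
Step 2. [r1c2∈{3}] r1c2 has the single candidate 3 ⇒ r1c2=3.
Step 3. [r2c4∈{2}] r2c4's peers cover all but 2. So r2c4=2.
Step 4. [r2c2∈{1}] r2c2 has the single candidate 1. So r2c2=1.
Step 5. [r4c4∈{3}] r4c4 has the single candidate 3 ⇒ r4c4=3.
Step 6. [r1c1∈{2}] r1c1 is down to just 2, so r1c1=2.
Step 7. [r3c2∈{4}] r3c2 is down to just 4, so r3c2=4.

Answer: 2 3 1 4 / 4 1 3 2 / 3 4 2 1 / 1 2 4 3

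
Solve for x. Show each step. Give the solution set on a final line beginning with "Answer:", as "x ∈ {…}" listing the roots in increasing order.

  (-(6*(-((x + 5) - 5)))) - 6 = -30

Step 1. [(-(6*(-((x + 5) - 5)))) - 6 = -30] add 6: x sits inside (… - 6), so sub: -(6*(-((x + 5) - 5))) = -24.
Step 2. [-(6*(-((x + 5) - 5))) = -24] LHS negated; negate both sides, so neg: 6*(-((x + 5) - 5)) = 24.
Step 3. [6*(-((x + 5) - 5)) = 24] 6·(inner) — divide through by 6. So div: -((x + 5) - 5) = 4.
Step 4. [-((x + 5) - 5) = 4] LHS negated; negate both sides, so neg: (x + 5) - 5 = -4.
Step 5. [(x + 5) - 5 = -4] 5 comes off first (add 5), so sub: x + 5 = 1.
Step 6. [x + 5 = 1] peel the +5: subtract 5 from each side ⇒ sub: x = -4.

Answer: x ∈ {-4}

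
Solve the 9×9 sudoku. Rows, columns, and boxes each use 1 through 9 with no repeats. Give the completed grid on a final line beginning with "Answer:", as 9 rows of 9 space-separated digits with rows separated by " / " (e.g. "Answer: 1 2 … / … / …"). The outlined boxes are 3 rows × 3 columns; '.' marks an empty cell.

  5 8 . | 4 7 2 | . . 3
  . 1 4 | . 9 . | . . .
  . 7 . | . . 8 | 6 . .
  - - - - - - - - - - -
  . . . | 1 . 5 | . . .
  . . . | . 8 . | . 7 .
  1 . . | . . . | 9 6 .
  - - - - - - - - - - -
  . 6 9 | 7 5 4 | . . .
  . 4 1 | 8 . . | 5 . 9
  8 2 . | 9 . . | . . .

Step 1. [r7c1∈{3}] nothing but 3 survives at r7c1. So r7c1=3.
Step 2. [r9c6∈{1,3,6}] in col 6, 1 fits only at r9c6, so r9c6=1.
Step 3. [r3c3∈{2,3}] in box 1, 3 fits only at r3c3, so r3c3=3.
Step 4. [r1c7∈{1}] r1c7's peers cover all but 1 ⇒ r1c7=1.
Step 5. [r8c5∈{2,3,6}] r8c5 is the only open cell in box 8 admitting 2 ⇒ r8c5=2.
Step 6. [r5c6∈{3,6,9}] in col 6, 9 fits only at r5c6, so r5c6=9.
Step 7. [r8c8∈{3}] nothing but 3 survives at r8c8. So r8c8=3.
Step 8. [r9c8∈{4}] only 4 remains possible at r9c8 ⇒ r9c8=4.
Step 9. [r3c9∈{2,4,5}] in row 3, 4 fits only at r3c9 ⇒ r3c9=4.
Step 10. [r9c3∈{5,7}] row 9 places 5 nowhere but r9c3, so r9c3=5.
Step 11. [r9c5∈{3,6}] 3 has one home in row 9: r9c5, so r9c5=3.
Step 12. [r4c5∈{4,6}] r4c5 is the only open cell in col 5 admitting 6. So r4c5=6.
Step 13. [r2c4∈{3,5,6}] col 4 places 6 nowhere but r2c4, so r2c4=6.
Step 14. [r2c1∈{2}] nothing but 2 survives at r2c1 ⇒ r2c1=2.
Step 15. [r3c8∈{2,5,9}] r3c8 is the only open cell in row 3 admitting 2 ⇒ r3c8=2.
Step 16. [r4c8∈{8}] nothing but 8 survives at r4c8, so r4c8=8.
Step 17. [r4c9∈{2}] nothing but 2 survives at r4c9. So r4c9=2.
Step 18. [r6c9∈{5}] only 5 remains possible at r6c9 ⇒ r6c9=5.
Step 19. [r6c2∈{3}] r6c2 has the single candidate 3. So r6c2=3.
Step 20. [r5c1∈{4,6}] across col 1, 6 lands solely at r5c1. So r5c1=6.
Step 21. [r4c1∈{4,7,9}] 4 has one home in col 1: r4c1 ⇒ r4c1=4.
Step 22. [r9c7∈{7}] nothing but 7 survives at r9c7, so r9c7=7.
Step 23. [r6c3∈{2,7,8}] 8 has one home in row 6: r6c3. So r6c3=8.
Step 24. [r2c7∈{8}] nothing but 8 survives at r2c7, so r2c7=8.
Step 25. [r5c4∈{2,3}] col 4 places 3 nowhere but r5c4, so r5c4=3.
Step 26. [r7c8∈{1}] r7c8 is down to just 1, so r7c8=1.
Step 27. [r3c4∈{5}] r3c4 is down to just 5 ⇒ r3c4=5.
Step 28. [r2c6∈{3}] r2c6's peers cover all but 3, so r2c6=3.
Step 29. [r2c9∈{7}] nothing but 7 survives at r2c9. So r2c9=7.
Step 30. [r7c7∈{2}] r7c7 has the single candidate 2. So r7c7=2.
Step 31. [r1c3∈{6}] r1c3 is down to just 6. So r1c3=6.
Step 32. [r4c3∈{7}] r4c3 has the single candidate 7. So r4c3=7.
Step 33. [r7c9∈{8}] nothing but 8 survives at r7c9. So r7c9=8.
Step 34. [r5c2∈{5}] r5c2 is down to just 5, so r5c2=5.
Step 35. [r1c8∈{9}] r1c8 has the single candidate 9. So r1c8=9.
Step 36. [r8c1∈{7}] r8c1's peers cover all but 7 ⇒ r8c1=7.
Step 37. [r4c2∈{9}] r4c2 is down to just 9 ⇒ r4c2=9.
Step 38. [r8c6∈{6}] r8c6 has the single candidate 6. So r8c6=6.
Step 39. [r6c6∈{7}] r6c6 is down to just 7. So r6c6=7.
Step 40. [r2c8∈{5}] r2c8 has the single candidate 5. So r2c8=5.
Step 41. [r6c5∈{4}] r6c5 has the single candidate 4, so r6c5=4.
Step 42. [r9c9∈{6}] only 6 remains possible at r9c9 ⇒ r9c9=6.
Step 43. [r4c7∈{3}] only 3 remains possible at r4c7, so r4c7=3.
Step 44. [r5c9∈{1}] nothing but 1 survives at r5c9. So r5c9=1.
Step 45. [r5c7∈{4}] r5c7 has the single candidate 4, so r5c7=4.
Step 46. [r3c1∈{9}] r3c1 has the single candidate 9. So r3c1=9.
Step 47. [r3c5∈{1}] r3c5 has the single candidate 1, so r3c5=1.
Step 48. [r5c3∈{2}] r5c3's peers cover all but 2. So r5c3=2.
Step 49. [r6c4∈{2}] r6c4 has the single candidate 2, so r6c4=2.

Answer: 5 8 6 4 7 2 1 9 3 / 2 1 4 6 9 3 8 5 7 / 9 7 3 5 1 8 6 2 4 / 4 9 7 1 6 5 3 8 2 / 6 5 2 3 8 9 4 7 1 / 1 3 8 2 4 7 9 6 5 / 3 6 9 7 5 4 2 1 8 / 7 4 1 8 2 6 5 3 9 / 8 2 5 9 3 1 7 4 6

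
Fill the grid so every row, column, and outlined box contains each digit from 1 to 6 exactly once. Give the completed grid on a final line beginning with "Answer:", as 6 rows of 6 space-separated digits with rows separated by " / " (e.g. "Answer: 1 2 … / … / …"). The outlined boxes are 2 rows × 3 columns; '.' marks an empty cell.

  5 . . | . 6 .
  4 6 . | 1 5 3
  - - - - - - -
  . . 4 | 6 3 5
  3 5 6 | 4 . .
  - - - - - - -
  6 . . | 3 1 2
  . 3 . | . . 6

Step 1. [r2c3∈{2}] r2c3 has the single candidate 2 ⇒ r2c3=2.
Step 2. [r6c1∈{1,2}] across row 6, 2 lands solely at r6c1, so r6c1=2.
Step 3. [r1c2∈{1}] r1c2's peers cover all but 1 ⇒ r1c2=1.
Step 4. [r6c4∈{5}] only 5 remains possible at r6c4, so r6c4=5.
Step 5. [r4c6∈{1}] r4c6 is down to just 1 ⇒ r4c6=1.
Step 6. [r6c3∈{1}] nothing but 1 survives at r6c3. So r6c3=1.
Step 7. [r4c5∈{2}] r4c5 has the single candidate 2 ⇒ r4c5=2.
Step 8. [r3c2∈{2}] r3c2 is down to just 2 ⇒ r3c2=2.
Step 9. [r5c2∈{4}] r5c2 is down to just 4. So r5c2=4.
Step 10. [r6c5∈{4}] r6c5's peers cover all but 4. So r6c5=4.
Step 11. [r1c4∈{2}] r1c4 is down to just 2, so r1c4=2.
Step 12. [r5c3∈{5}] r5c3 is down to just 5 ⇒ r5c3=5.
Step 13. [r3c1∈{1}] nothing but 1 survives at r3c1, so r3c1=1.
Step 14. [r1c3∈{3}] only 3 remains possible at r1c3. So r1c3=3.
Step 15. [r1c6∈{4}] only 4 remains possible at r1c6 ⇒ r1c6=4.

Answer: 5 1 3 2 6 4 / 4 6 2 1 5 3 / 1 2 4 6 3 5 / 3 5 6 4 2 1 / 6 4 5 3 1 2 / 2 3 1 5 4 6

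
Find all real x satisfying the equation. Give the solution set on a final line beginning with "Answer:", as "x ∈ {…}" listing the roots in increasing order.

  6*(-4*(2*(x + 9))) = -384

Step 1. [6*(-4*(2*(x + 9))) = -384] divide by the outer 6, so div: -4*(2*(x + 9)) = -64.
Step 2. [-4*(2*(x + 9)) = -64] leading coefficient -4: divide by -4 ⇒ div: 2*(x + 9) = 16.
Step 3. [2*(x + 9) = 16] 2 out front; divide by 2. So div: x + 9 = 8.
Step 4. [x + 9 = 8] the outer +9 inverts by subtracting 9 ⇒ sub: x = -1.

Answer: x ∈ {-1}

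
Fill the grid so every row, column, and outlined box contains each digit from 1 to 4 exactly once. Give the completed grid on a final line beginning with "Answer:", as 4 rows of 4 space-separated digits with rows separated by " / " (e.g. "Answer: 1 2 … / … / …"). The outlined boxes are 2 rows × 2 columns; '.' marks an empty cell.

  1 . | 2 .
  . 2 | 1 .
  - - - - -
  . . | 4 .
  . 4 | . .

Step 1. [r4c4∈{1,2,3}] in row 4, 1 fits only at r4c4. So r4c4=1.
Step 2. [r1c2∈{3}] r1c2 has the single candidate 3 ⇒ r1c2=3.
Step 3. [r3c4∈{2,3}] r3c4 is the only open cell in col 4 admitting 2, so r3c4=2.
Step 4. [r4c1∈{2,3}] in row 4, 2 fits only at r4c1 ⇒ r4c1=2.
Step 5. [r1c4∈{4}] nothing but 4 survives at r1c4. So r1c4=4.
Step 6. [r2c1∈{4}] r2c1's peers cover all but 4, so r2c1=4.
Step 7. [r3c1∈{3}] r3c1 has the single candidate 3 ⇒ r3c1=3.
Step 8. [r2c4∈{3}] r2c4's peers cover all but 3, so r2c4=3.
Step 9. [r4c3∈{3}] only 3 remains possible at r4c3, so r4c3=3.
Step 10. [r3c2∈{1}] r3c2's peers cover all but 1 ⇒ r3c2=1.

Answer: 1 3 2 4 / 4 2 1 3 / 3 1 4 2 / 2 4 3 1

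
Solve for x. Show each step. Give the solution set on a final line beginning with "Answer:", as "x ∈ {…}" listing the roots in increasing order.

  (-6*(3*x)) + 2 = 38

Step 1. [(-6*(3*x)) + 2 = 38] 2 comes off first (subtract 2), so sub: -6*(3*x) = 36.
Step 2. [-6*(3*x) = 36] leading coefficient -6: divide by -6, so div: 3*x = -6.
Step 3. [3*x = -6] leading coefficient 3: divide by 3. So div: x = -2.

Answer: x ∈ {-2}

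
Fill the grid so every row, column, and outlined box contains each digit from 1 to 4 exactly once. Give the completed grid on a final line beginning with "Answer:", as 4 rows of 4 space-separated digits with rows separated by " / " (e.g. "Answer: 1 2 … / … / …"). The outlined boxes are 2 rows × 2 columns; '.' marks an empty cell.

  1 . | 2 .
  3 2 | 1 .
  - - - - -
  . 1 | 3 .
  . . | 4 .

Step 1. [r3c4∈{2}] nothing but 2 survives at r3c4, so r3c4=2.
Step 2. [r1c2∈{4}] r1c2 is down to just 4, so r1c2=4.
Step 3. [r1c4∈{3}] r1c4 is down to just 3 ⇒ r1c4=3.
Step 4. [r4c4∈{1}] r4c4 has the single candidate 1. So r4c4=1.
Step 5. [r3c1∈{4}] r3c1's peers cover all but 4, so r3c1=4.
Step 6. [r2c4∈{4}] r2c4's peers cover all but 4. So r2c4=4.
Step 7. [r4c2∈{3}] r4c2 is down to just 3 ⇒ r4c2=3.
Step 8. [r4c1∈{2}] r4c1's peers cover all but 2, so r4c1=2.

Answer: 1 4 2 3 / 3 2 1 4 / 4 1 3 2 / 2 3 4 1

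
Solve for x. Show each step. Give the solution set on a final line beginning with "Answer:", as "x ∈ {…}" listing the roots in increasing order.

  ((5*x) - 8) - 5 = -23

Step 1. [((5*x) - 8) - 5 = -23] add 5: x sits inside (… - 5), so sub: (5*x) - 8 = -18.
Step 2. [(5*x) - 8 = -18] 8 comes off first (add 8) ⇒ sub: 5*x = -10.
Step 3. [5*x = -10] 5·(inner) — divide through by 5. So div: x = -2.

Answer: x ∈ {-2}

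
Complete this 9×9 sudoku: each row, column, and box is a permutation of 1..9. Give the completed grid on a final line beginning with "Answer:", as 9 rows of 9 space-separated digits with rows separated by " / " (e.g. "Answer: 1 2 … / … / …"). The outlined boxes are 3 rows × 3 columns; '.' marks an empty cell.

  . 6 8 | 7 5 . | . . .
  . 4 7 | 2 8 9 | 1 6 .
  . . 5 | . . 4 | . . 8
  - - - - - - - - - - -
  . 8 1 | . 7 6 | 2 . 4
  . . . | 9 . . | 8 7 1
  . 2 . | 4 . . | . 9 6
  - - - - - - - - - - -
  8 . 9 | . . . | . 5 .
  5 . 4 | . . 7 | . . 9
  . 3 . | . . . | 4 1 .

Step 1. [r6c3∈{3}] r6c3's peers cover all but 3 ⇒ r6c3=3.
Step 2. [r9c3∈{2,6}] r9c3 is the only open cell in col 3 admitting 2, so r9c3=2.
Step 3. [r4c4∈{3,5}] in row 4, 5 fits only at r4c4. So r4c4=5.
Step 4. [r6c5∈{1}] r6c5 is down to just 1 ⇒ r6c5=1.
Step 5. [r7c2∈{1,7}] 7 has one home in col 2: r7c2, so r7c2=7.
Step 6. [r3c2∈{1,9}] r3c2 is the only open cell in col 2 admitting 9. So r3c2=9.
Step 7. [r9c1∈{6}] r9c1's peers cover all but 6, so r9c1=6.
Step 8. [r8c8∈{2,3,8}] across col 8, 8 lands solely at r8c8, so r8c8=8.
Step 9. [r8c5∈{2,3,6}] row 8 places 2 nowhere but r8c5, so r8c5=2.
Step 10. [r5c5∈{3}] r5c5 has the single candidate 3, so r5c5=3.
Step 11. [r2c1∈{3}] nothing but 3 survives at r2c1. So r2c1=3.
Step 12. [r3c5∈{6}] only 6 remains possible at r3c5 ⇒ r3c5=6.
Step 13. [r1c8∈{2,3,4}] 4 has one home in row 1: r1c8, so r1c8=4.
Step 14. [r3c8∈{2,3}] in col 8, 2 fits only at r3c8, so r3c8=2.
Step 15. [r1c9∈{3}] r1c9's peers cover all but 3, so r1c9=3.
Step 16. [r7c6∈{1,3}] across col 6, 3 lands solely at r7c6. So r7c6=3.
Step 17. [r7c4∈{1,6}] in row 7, 1 fits only at r7c4. So r7c4=1.
Step 18. [r6c6∈{8}] nothing but 8 survives at r6c6, so r6c6=8.
Step 19. [r1c1∈{1,2}] row 1 places 2 nowhere but r1c1. So r1c1=2.
Step 20. [r7c7∈{6}] r7c7 is down to just 6, so r7c7=6.
Step 21. [r8c2∈{1}] r8c2 is down to just 1. So r8c2=1.
Step 22. [r9c5∈{9}] only 9 remains possible at r9c5. So r9c5=9.
Step 23. [r2c9∈{5}] nothing but 5 survives at r2c9. So r2c9=5.
Step 24. [r8c7∈{3}] r8c7 has the single candidate 3. So r8c7=3.
Step 25. [r4c1∈{9}] nothing but 9 survives at r4c1 ⇒ r4c1=9.
Step 26. [r5c6∈{2}] only 2 remains possible at r5c6. So r5c6=2.
Step 27. [r6c7∈{5}] r6c7 has the single candidate 5, so r6c7=5.
Step 28. [r5c1∈{4}] r5c1 is down to just 4 ⇒ r5c1=4.
Step 29. [r4c8∈{3}] r4c8 has the single candidate 3 ⇒ r4c8=3.
Step 30. [r5c3∈{6}] only 6 remains possible at r5c3. So r5c3=6.
Step 31. [r8c4∈{6}] r8c4's peers cover all but 6, so r8c4=6.
Step 32. [r7c5∈{4}] only 4 remains possible at r7c5. So r7c5=4.
Step 33. [r9c6∈{5}] r9c6 is down to just 5. So r9c6=5.
Step 34. [r6c1∈{7}] nothing but 7 survives at r6c1, so r6c1=7.
Step 35. [r1c6∈{1}] r1c6's peers cover all but 1 ⇒ r1c6=1.
Step 36. [r3c4∈{3}] nothing but 3 survives at r3c4 ⇒ r3c4=3.
Step 37. [r5c2∈{5}] only 5 remains possible at r5c2, so r5c2=5.
Step 38. [r3c7∈{7}] r3c7's peers cover all but 7. So r3c7=7.
Step 39. [r7c9∈{2}] only 2 remains possible at r7c9, so r7c9=2.
Step 40. [r9c4∈{8}] r9c4 has the single candidate 8 ⇒ r9c4=8.
Step 41. [r1c7∈{9}] nothing but 9 survives at r1c7, so r1c7=9.
Step 42. [r9c9∈{7}] only 7 remains possible at r9c9 ⇒ r9c9=7.
Step 43. [r3c1∈{1}] r3c1 has the single candidate 1, so r3c1=1.

Answer: 2 6 8 7 5 1 9 4 3 / 3 4 7 2 8 9 1 6 5 / 1 9 5 3 6 4 7 2 8 / 9 8 1 5 7 6 2 3 4 / 4 5 6 9 3 2 8 7 1 / 7 2 3 4 1 8 5 9 6 / 8 7 9 1 4 3 6 5 2 / 5 1 4 6 2 7 3 8 9 / 6 3 2 8 9 5 4 1 7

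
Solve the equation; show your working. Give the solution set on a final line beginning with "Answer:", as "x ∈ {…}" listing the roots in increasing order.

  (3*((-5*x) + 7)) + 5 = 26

Step 1. [(3*((-5*x) + 7)) + 5 = 26] +5 is outermost — subtract 5 both sides ⇒ sub: 3*((-5*x) + 7) = 21.
Step 2. [3*((-5*x) + 7) = 21] divide by the outer 3 ⇒ div: (-5*x) + 7 = 7.
Step 3. [(-5*x) + 7 = 7] 7 comes off first (subtract 7), so sub: -5*x = 0.
Step 4. [-5*x = 0] leading coefficient -5: divide by -5, so div: x = 0.

Answer: x ∈ {0}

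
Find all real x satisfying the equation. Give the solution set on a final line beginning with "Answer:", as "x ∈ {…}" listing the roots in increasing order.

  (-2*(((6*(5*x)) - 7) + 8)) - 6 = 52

Step 1. [(-2*(((6*(5*x)) - 7) + 8)) - 6 = 52] -2 divides every term; factor it out ⇒ factor: (((6*(5*x)) - 7) + 8) + 3 = -26.
Step 2. [(((6*(5*x)) - 7) + 8) + 3 = -26] 3 comes off first (subtract 3), so sub: ((6*(5*x)) - 7) + 8 = -29.
Step 3. [((6*(5*x)) - 7) + 8 = -29] the outer +8 inverts by subtracting 8, so sub: (6*(5*x)) - 7 = -37.
Step 4. [(6*(5*x)) - 7 = -37] -7 is outermost — add 7 both sides ⇒ sub: 6*(5*x) = -30.
Step 5. [6*(5*x) = -30] divide by the outer 6. So div: 5*x = -5.
Step 6. [5*x = -5] 5 out front; divide by 5. So div: x = -1.

Answer: x ∈ {-1}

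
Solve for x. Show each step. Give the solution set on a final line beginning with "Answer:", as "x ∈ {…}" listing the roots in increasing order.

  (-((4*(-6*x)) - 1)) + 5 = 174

Step 1. [(-((4*(-6*x)) - 1)) + 5 = 174] +5 is outermost — subtract 5 both sides, so sub: -((4*(-6*x)) - 1) = 169.
Step 2. [-((4*(-6*x)) - 1) = 169] flip signs both sides, so neg: (4*(-6*x)) - 1 = -169.
Step 3. [(4*(-6*x)) - 1 = -169] add 1: x sits inside (… - 1), so sub: 4*(-6*x) = -168.
Step 4. [4*(-6*x) = -168] 4·(inner) — divide through by 4. So div: -6*x = -42.
Step 5. [-6*x = -42] -6·(inner) — divide through by -6 ⇒ div: x = 7.

Answer: x ∈ {7}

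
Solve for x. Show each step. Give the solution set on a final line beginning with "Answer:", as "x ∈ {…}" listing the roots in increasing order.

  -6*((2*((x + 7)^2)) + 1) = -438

Step 1. [-6*((2*((x + 7)^2)) + 1) = -438] -6 out front; divide by -6. So div: (2*((x + 7)^2)) + 1 = 73.
Step 2. [(2*((x + 7)^2)) + 1 = 73] 1 comes off first (subtract 1) ⇒ sub: 2*((x + 7)^2) = 72.
Step 3. [2*((x + 7)^2) = 72] 2·(inner) — divide through by 2. So div: (x + 7)^2 = 36.
Step 4. [(x + 7)^2 = 36] 36 ≥ 0, LHS is (·)² — take ±√ ⇒ sqrt: x + 7 = 6 or -6.
Step 5. [x + 7 = 6 or -6] 7 comes off first (subtract 7) ⇒ sub: x = -1 or -13.

Answer: x ∈ {-13, -1}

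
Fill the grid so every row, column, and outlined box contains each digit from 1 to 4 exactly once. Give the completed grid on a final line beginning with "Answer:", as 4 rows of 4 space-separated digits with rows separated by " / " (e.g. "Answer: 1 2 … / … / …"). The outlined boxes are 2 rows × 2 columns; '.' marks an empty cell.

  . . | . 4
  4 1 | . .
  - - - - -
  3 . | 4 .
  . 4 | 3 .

Step 1. [r1c1∈{2}] r1c1 is down to just 2. So r1c1=2.
Step 2. [r4c4∈{1,2}] r4c4 is the only open cell in row 4 admitting 2, so r4c4=2.
Step 3. [r3c4∈{1}] r3c4 is down to just 1 ⇒ r3c4=1.
Step 4. [r2c4∈{3}] nothing but 3 survives at r2c4, so r2c4=3.
Step 5. [r1c2∈{3}] nothing but 3 survives at r1c2 ⇒ r1c2=3.
Step 6. [r1c3∈{1}] r1c3 is down to just 1 ⇒ r1c3=1.
Step 7. [r2c3∈{2}] r2c3's peers cover all but 2, so r2c3=2.
Step 8. [r4c1∈{1}] only 1 remains possible at r4c1 ⇒ r4c1=1.
Step 9. [r3c2∈{2}] nothing but 2 survives at r3c2 ⇒ r3c2=2.

Answer: 2 3 1 4 / 4 1 2 3 / 3 2 4 1 / 1 4 3 2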